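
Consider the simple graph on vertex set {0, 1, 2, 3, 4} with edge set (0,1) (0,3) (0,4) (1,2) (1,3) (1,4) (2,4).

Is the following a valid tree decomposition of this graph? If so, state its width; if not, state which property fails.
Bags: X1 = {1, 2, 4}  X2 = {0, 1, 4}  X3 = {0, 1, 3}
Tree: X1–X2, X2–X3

Vertex coverage: the bags together contain {0, 1, 2, 3, 4}, the full vertex set. Edge coverage: each edge of G has both endpoints in at least one bag. Running intersection: for every vertex, the bags containing it form a connected subtree. All three properties hold, so this is a valid tree decomposition of width max|bag| − 1 = 2, and hence tw(G) ≤ 2.

Yes; width 2.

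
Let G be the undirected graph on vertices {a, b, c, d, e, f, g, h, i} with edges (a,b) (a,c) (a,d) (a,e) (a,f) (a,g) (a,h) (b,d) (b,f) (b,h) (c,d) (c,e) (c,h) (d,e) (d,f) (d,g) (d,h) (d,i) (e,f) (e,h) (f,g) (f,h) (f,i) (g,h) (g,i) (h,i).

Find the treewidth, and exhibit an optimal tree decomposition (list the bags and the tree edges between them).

Treewidth 4.
Bags: B1 = {a, d, f, g, h}  B2 = {a, b, d, f, h}  B3 = {a, d, e, f, h}  B4 = {a, c, d, e, h}  B5 = {d, f, g, h, i}
Tree: B1–B2, B2–B3, B3–B4, B1–B5

Every bag has size at most 5, so the width is 5 − 1 = 4 and tw(G) ≤ 4. Conversely, {a, c, d, e, h} is a clique of size 5, and the vertices of any clique must share a bag in every tree decomposition; so some bag has ≥ 5 vertices and tw(G) ≥ 4. Therefore the treewidth is 4.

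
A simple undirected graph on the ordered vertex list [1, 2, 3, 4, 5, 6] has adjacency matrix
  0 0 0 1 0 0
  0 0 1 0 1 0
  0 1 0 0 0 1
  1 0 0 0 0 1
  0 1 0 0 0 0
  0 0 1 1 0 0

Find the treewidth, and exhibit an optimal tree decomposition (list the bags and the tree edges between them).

Treewidth 1.
Bags: B1 = {2, 5}  B2 = {2, 3}  B3 = {3, 6}  B4 = {4, 6}  B5 = {1, 4}
Tree: B1–B2, B2–B3, B3–B4, B4–B5

Each bag holds 2 vertices, so the decomposition has width 1, which upper-bounds the treewidth. Since G has at least one edge (e.g. 5–2), it is not an edgeless graph, so tw(G) ≥ 1. Therefore the treewidth is 1.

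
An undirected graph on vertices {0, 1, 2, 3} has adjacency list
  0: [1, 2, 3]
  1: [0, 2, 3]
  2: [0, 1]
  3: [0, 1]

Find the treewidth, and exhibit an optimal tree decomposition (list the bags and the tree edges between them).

Treewidth 2.
Bags: B1 = {0, 1, 2}  B2 = {0, 1, 3}
Tree: B1–B2

Each bag holds 3 vertices, so the decomposition has width 2, which upper-bounds the treewidth. Conversely, {0, 1, 2} is a clique of size 3, and the vertices of any clique must share a bag in every tree decomposition; so some bag has ≥ 3 vertices and tw(G) ≥ 2. The upper and lower bounds meet at 2, so that is the treewidth.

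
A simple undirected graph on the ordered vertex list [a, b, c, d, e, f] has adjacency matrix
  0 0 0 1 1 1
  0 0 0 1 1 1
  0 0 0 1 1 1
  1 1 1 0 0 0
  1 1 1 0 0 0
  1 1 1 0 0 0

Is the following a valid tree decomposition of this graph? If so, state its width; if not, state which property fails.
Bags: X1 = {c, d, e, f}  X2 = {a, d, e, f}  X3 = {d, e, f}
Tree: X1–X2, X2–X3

No — vertex b appears in no bag.

A tree decomposition must satisfy three properties: every vertex lies in some bag; for every edge, both endpoints lie together in some bag; and for every vertex, the bags containing it form a connected subtree. Here vertex b appears in no bag, so the decomposition is invalid.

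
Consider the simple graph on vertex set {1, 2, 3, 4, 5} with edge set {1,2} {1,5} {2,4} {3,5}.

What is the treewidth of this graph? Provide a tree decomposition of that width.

Each bag holds 2 vertices, so the decomposition has width 1, which upper-bounds the treewidth. Since G has at least one edge (e.g. 4–2), it is not an edgeless graph, so tw(G) ≥ 1. Hence tw(G) = 1 exactly.

Treewidth 1.
One such decomposition:
Bags: B1 = {2, 4}  B2 = {1, 2}  B3 = {1, 5}  B4 = {3, 5}
Tree: B1–B2, B2–B3, B3–B4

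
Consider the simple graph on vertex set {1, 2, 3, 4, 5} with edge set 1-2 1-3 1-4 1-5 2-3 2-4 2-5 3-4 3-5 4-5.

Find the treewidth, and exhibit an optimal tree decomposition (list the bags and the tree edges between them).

Treewidth 4.
Bags: B1 = {1, 2, 3, 4, 5}
Tree: (single bag)

With just one bag of size 5, the width is 5 − 1 = 4, so tw(G) ≤ 4. On the other hand G contains the 5-clique {1, 2, 3, 4, 5}. A clique must lie in a single bag of any decomposition, so no decomposition can have width below 4. The upper and lower bounds meet at 4, so that is the treewidth.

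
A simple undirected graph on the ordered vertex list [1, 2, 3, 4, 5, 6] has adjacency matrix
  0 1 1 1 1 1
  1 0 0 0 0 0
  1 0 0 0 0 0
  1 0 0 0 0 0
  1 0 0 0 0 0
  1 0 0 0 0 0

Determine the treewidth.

1

A width-1 tree decomposition is:
Bags: B1 = {1, 4}  B2 = {1, 2}  B3 = {1, 3}  B4 = {1, 6}  B5 = {1, 5}
Tree: B1–B2, B1–B3, B2–B4, B4–B5
The largest bag has 2 vertices, giving width 1; this decomposition certifies tw(G) ≤ 1. Since G has at least one edge (e.g. 1–4), it is not an edgeless graph, so tw(G) ≥ 1. Combining the bounds, tw(G) = 1.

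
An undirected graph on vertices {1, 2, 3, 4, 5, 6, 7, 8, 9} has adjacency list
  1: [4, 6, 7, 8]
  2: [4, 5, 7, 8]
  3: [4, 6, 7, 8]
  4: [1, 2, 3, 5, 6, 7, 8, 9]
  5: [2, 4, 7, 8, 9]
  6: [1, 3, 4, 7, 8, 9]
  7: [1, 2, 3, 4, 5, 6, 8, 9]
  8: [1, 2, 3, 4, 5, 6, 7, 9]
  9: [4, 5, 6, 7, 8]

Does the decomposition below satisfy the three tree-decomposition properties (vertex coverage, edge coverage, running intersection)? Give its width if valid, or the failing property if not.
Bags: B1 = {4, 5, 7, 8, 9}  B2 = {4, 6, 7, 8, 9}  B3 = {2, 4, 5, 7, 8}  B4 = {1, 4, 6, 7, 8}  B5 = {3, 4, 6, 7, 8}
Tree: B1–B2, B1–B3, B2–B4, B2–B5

Yes; width 4.

Checking the three conditions: (i) the bags cover all of {1, 2, 3, 4, 5, 6, 7, 8, 9}; (ii) for each edge, some bag contains both endpoints; (iii) the bags containing any fixed vertex form a subtree. All hold, so the decomposition is valid with width 5 − 1 = 4.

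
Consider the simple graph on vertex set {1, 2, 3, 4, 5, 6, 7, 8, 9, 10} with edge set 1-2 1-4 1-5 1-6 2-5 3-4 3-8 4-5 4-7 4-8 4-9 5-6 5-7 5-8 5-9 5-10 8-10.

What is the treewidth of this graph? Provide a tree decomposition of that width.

Treewidth 2.
One optimal decomposition is:
Bags: B1 = {4, 5, 8}  B2 = {1, 4, 5}  B3 = {4, 5, 9}  B4 = {1, 2, 5}  B5 = {3, 4, 8}  B6 = {5, 8, 10}  B7 = {1, 5, 6}  B8 = {4, 5, 7}
Tree: B1–B2, B2–B3, B2–B4, B1–B5, B1–B6, B2–B7, B1–B8

Each bag holds 3 vertices, so the decomposition has width 2, which upper-bounds the treewidth. For the lower bound, the 3 vertices {3, 4, 8} are pairwise adjacent, and any tree decomposition puts a clique entirely inside one bag — forcing width ≥ 2. Combining the bounds, tw(G) = 2.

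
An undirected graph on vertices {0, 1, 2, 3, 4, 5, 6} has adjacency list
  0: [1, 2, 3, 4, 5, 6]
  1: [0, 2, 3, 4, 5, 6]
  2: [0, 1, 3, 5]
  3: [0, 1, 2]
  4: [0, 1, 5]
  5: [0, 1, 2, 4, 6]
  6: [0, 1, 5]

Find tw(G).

A width-3 tree decomposition is:
Bags: B1 = {0, 1, 2, 5}  B2 = {0, 1, 4, 5}  B3 = {0, 1, 5, 6}  B4 = {0, 1, 2, 3}
Tree: B1–B2, B2–B3, B1–B4
Every bag has size at most 4, so the width is 4 − 1 = 3 and tw(G) ≤ 3. On the other hand G contains the 4-clique {0, 1, 2, 3}. A clique must lie in a single bag of any decomposition, so no decomposition can have width below 3. Combining the bounds, tw(G) = 3.

3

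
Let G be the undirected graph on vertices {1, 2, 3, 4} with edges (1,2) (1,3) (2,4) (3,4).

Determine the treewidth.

2

A width-2 tree decomposition is:
Bags: B1 = {1, 2, 3}  B2 = {2, 3, 4}
Tree: B1–B2
Every bag has size at most 3, so the width is 3 − 1 = 2 and tw(G) ≤ 2. For the lower bound, G contains the cycle 3–1–2–4–3, so G is not a forest; only forests have treewidth ≤ 1, hence tw(G) ≥ 2. Hence tw(G) = 2 exactly.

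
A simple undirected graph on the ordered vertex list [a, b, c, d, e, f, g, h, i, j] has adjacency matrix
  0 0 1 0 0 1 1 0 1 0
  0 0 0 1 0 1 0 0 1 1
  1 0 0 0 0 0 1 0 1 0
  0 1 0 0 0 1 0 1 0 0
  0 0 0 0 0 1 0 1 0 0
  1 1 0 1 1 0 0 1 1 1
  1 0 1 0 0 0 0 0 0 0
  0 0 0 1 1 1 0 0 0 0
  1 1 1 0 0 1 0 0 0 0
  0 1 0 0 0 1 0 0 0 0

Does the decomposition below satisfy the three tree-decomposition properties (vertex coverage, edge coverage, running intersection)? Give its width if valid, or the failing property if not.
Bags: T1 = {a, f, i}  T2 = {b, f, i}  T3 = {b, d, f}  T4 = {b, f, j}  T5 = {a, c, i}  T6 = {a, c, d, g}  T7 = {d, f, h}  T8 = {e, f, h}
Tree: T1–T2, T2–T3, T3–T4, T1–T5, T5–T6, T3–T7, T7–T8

No — bags containing vertex d are not connected in the tree.

A tree decomposition must satisfy three properties: every vertex lies in some bag; for every edge, both endpoints lie together in some bag; and for every vertex, the bags containing it form a connected subtree. Here bags containing vertex d are not connected in the tree, so the decomposition is invalid.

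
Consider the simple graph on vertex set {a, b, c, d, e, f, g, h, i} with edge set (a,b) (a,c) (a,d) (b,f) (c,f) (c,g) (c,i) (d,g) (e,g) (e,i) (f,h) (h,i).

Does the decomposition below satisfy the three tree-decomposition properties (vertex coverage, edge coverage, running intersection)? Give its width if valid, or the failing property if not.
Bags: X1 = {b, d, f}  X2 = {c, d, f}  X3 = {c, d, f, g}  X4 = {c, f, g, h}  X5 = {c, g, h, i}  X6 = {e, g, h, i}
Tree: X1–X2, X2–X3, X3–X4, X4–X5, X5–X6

A tree decomposition must satisfy three properties: every vertex lies in some bag; for every edge, both endpoints lie together in some bag; and for every vertex, the bags containing it form a connected subtree. Here vertex a appears in no bag, so the decomposition is invalid.

No — vertex a appears in no bag.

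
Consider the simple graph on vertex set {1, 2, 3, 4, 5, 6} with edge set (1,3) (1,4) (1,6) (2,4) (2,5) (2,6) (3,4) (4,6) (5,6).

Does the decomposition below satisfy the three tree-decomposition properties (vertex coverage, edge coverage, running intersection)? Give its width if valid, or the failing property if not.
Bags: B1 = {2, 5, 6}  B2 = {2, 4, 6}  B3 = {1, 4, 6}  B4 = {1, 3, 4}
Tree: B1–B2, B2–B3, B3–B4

Vertex coverage: the bags together contain {1, 2, 3, 4, 5, 6}, the full vertex set. Edge coverage: each edge of G has both endpoints in at least one bag. Running intersection: for every vertex, the bags containing it form a connected subtree. All three properties hold, so this is a valid tree decomposition of width max|bag| − 1 = 2, and hence tw(G) ≤ 2.

Yes; width 2.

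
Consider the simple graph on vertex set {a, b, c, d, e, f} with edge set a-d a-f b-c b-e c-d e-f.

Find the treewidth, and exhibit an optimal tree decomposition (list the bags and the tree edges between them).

Treewidth 2.
One such decomposition:
Bags: B1 = {a, c, d}  B2 = {a, c, f}  B3 = {c, e, f}  B4 = {b, c, e}
Tree: B1–B2, B2–B3, B3–B4

The largest bag has 3 vertices, giving width 2; this decomposition certifies tw(G) ≤ 2. Since c–d–a–f–e–b–c is a cycle in G, G is not acyclic. Forests are exactly the graphs of treewidth ≤ 1, so tw(G) ≥ 2. Therefore the treewidth is 2.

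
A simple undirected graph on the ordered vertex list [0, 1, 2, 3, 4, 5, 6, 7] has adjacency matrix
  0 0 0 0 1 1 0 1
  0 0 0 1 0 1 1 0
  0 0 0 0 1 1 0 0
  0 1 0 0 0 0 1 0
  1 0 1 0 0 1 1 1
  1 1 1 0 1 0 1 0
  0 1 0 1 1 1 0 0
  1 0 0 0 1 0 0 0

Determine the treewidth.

A width-2 tree decomposition is:
Bags: B1 = {4, 5, 6}  B2 = {1, 5, 6}  B3 = {0, 4, 5}  B4 = {0, 4, 7}  B5 = {2, 4, 5}  B6 = {1, 3, 6}
Tree: B1–B2, B1–B3, B3–B4, B3–B5, B2–B6
The largest bag has 3 vertices, giving width 2; this decomposition certifies tw(G) ≤ 2. Conversely, {1, 3, 6} is a clique of size 3, and the vertices of any clique must share a bag in every tree decomposition; so some bag has ≥ 3 vertices and tw(G) ≥ 2. Hence tw(G) = 2 exactly.

2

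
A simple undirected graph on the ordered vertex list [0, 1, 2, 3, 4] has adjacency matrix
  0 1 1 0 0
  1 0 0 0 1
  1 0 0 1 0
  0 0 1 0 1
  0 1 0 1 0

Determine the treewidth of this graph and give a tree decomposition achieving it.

Treewidth 2.
Bags: B1 = {0, 1, 4}  B2 = {0, 2, 4}  B3 = {2, 3, 4}
Tree: B1–B2, B2–B3

The largest bag has 3 vertices, giving width 2; this decomposition certifies tw(G) ≤ 2. The edges 4–1–0–2–3–4 form a cycle, so G is not a tree and its treewidth is at least 2. Therefore the treewidth is 2.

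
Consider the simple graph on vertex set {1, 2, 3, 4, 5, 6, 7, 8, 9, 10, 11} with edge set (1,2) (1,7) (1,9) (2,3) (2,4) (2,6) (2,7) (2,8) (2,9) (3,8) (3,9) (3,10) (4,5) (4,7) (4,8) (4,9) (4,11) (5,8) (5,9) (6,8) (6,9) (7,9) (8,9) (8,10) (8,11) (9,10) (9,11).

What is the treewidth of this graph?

3

A width-3 tree decomposition is:
Bags: B1 = {2, 4, 8, 9}  B2 = {4, 5, 8, 9}  B3 = {2, 3, 8, 9}  B4 = {2, 6, 8, 9}  B5 = {4, 8, 9, 11}  B6 = {2, 4, 7, 9}  B7 = {1, 2, 7, 9}  B8 = {3, 8, 9, 10}
Tree: B1–B2, B1–B3, B3–B4, B2–B5, B1–B6, B6–B7, B3–B8
Each bag holds 4 vertices, so the decomposition has width 3, which upper-bounds the treewidth. For the lower bound, the 4 vertices {4, 8, 9, 11} are pairwise adjacent, and any tree decomposition puts a clique entirely inside one bag — forcing width ≥ 3. The upper and lower bounds meet at 3, so that is the treewidth.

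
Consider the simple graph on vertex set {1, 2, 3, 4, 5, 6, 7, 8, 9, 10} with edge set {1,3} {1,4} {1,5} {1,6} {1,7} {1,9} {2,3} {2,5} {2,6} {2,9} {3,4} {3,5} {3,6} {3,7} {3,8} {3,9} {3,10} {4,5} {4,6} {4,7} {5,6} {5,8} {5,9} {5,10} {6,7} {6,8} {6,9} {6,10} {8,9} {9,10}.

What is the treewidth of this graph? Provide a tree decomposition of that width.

Treewidth 4.
Bags: B1 = {1, 3, 4, 5, 6}  B2 = {1, 3, 5, 6, 9}  B3 = {2, 3, 5, 6, 9}  B4 = {3, 5, 6, 9, 10}  B5 = {3, 5, 6, 8, 9}  B6 = {1, 3, 4, 6, 7}
Tree: B1–B2, B2–B3, B3–B4, B4–B5, B1–B6

Every bag has size at most 5, so the width is 5 − 1 = 4 and tw(G) ≤ 4. Conversely, {3, 5, 6, 8, 9} is a clique of size 5, and the vertices of any clique must share a bag in every tree decomposition; so some bag has ≥ 5 vertices and tw(G) ≥ 4. The upper and lower bounds meet at 4, so that is the treewidth.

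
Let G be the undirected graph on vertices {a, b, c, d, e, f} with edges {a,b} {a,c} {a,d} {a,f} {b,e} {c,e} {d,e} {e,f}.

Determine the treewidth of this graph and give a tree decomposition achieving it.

The largest bag has 3 vertices, giving width 2; this decomposition certifies tw(G) ≤ 2. For the lower bound, G contains the cycle d–e–c–a–d, so G is not a forest; only forests have treewidth ≤ 1, hence tw(G) ≥ 2. Combining the bounds, tw(G) = 2.

Treewidth 2.
One optimal decomposition is:
Bags: B1 = {a, d, e}  B2 = {a, c, e}  B3 = {a, e, f}  B4 = {a, b, e}
Tree: B1–B2, B2–B3, B3–B4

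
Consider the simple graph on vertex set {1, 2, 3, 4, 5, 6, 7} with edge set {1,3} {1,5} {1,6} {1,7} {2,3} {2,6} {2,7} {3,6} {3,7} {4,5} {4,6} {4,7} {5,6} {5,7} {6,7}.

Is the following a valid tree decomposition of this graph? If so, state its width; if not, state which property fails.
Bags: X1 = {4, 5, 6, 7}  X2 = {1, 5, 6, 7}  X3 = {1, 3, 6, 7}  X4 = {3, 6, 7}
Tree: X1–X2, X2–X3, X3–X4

A tree decomposition must satisfy three properties: every vertex lies in some bag; for every edge, both endpoints lie together in some bag; and for every vertex, the bags containing it form a connected subtree. Here vertex 2 appears in no bag, so the decomposition is invalid.

No — vertex 2 appears in no bag.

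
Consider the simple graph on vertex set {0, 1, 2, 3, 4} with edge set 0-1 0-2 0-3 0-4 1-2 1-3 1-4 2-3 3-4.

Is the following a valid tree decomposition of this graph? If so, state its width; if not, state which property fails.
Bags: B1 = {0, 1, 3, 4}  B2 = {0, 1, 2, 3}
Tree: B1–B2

Yes; width 3.

Checking the three conditions: (i) the bags cover all of {0, 1, 2, 3, 4}; (ii) for each edge, some bag contains both endpoints; (iii) the bags containing any fixed vertex form a subtree. All hold, so the decomposition is valid with width 4 − 1 = 3.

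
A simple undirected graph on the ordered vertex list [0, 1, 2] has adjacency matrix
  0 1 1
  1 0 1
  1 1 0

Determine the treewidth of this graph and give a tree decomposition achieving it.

A single bag containing all 3 vertices is trivially a valid decomposition of width 2. On the other hand G contains the 3-clique {0, 1, 2}. A clique must lie in a single bag of any decomposition, so no decomposition can have width below 2. The upper and lower bounds meet at 2, so that is the treewidth.

Treewidth 2.
One optimal decomposition is:
Bags: B1 = {0, 1, 2}
Tree: (single bag)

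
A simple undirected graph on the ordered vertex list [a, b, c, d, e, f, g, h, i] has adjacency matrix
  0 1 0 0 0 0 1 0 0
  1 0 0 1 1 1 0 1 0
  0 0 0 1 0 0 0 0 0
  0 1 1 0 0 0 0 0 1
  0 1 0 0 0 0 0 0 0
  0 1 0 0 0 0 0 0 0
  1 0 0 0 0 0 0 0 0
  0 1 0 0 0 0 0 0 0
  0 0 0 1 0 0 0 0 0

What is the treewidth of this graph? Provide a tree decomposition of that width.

Each bag holds 2 vertices, so the decomposition has width 1, which upper-bounds the treewidth. G has an edge, so its treewidth is at least 1. Hence tw(G) = 1 exactly.

Treewidth 1.
Bags: B1 = {c, d}  B2 = {b, d}  B3 = {d, i}  B4 = {a, b}  B5 = {b, h}  B6 = {a, g}  B7 = {b, f}  B8 = {b, e}
Tree: B1–B2, B2–B3, B2–B4, B4–B5, B4–B6, B2–B7, B7–B8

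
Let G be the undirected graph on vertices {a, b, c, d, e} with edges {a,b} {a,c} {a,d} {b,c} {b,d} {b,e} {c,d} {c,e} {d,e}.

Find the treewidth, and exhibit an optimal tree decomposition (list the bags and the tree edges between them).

The largest bag has 4 vertices, giving width 3; this decomposition certifies tw(G) ≤ 3. On the other hand G contains the 4-clique {b, c, d, e}. A clique must lie in a single bag of any decomposition, so no decomposition can have width below 3. Combining the bounds, tw(G) = 3.

Treewidth 3.
Bags: B1 = {b, c, d, e}  B2 = {a, b, c, d}
Tree: B1–B2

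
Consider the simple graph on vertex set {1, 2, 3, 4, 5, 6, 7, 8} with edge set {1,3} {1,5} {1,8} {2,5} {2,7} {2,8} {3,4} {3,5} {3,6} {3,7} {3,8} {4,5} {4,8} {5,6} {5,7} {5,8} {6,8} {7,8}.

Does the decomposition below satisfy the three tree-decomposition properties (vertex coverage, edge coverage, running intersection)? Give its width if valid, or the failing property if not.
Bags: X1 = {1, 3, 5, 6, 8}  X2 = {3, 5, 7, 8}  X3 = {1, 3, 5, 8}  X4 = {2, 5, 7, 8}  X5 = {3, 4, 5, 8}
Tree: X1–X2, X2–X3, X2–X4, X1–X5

A tree decomposition must satisfy three properties: every vertex lies in some bag; for every edge, both endpoints lie together in some bag; and for every vertex, the bags containing it form a connected subtree. Here bags containing vertex 1 are not connected in the tree, so the decomposition is invalid.

No — bags containing vertex 1 are not connected in the tree.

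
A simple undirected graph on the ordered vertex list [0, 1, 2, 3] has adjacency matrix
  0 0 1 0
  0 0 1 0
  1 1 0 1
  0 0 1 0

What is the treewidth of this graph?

A width-1 tree decomposition is:
Bags: B1 = {2, 3}  B2 = {0, 2}  B3 = {1, 2}
Tree: B1–B2, B2–B3
Each bag holds 2 vertices, so the decomposition has width 1, which upper-bounds the treewidth. Since G has at least one edge (e.g. 2–3), it is not an edgeless graph, so tw(G) ≥ 1. Therefore the treewidth is 1.

1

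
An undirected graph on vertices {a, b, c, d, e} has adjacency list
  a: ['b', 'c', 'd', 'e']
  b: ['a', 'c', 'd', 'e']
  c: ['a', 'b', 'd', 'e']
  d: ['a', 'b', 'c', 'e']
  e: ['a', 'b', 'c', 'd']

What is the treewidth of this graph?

4

A width-4 tree decomposition is:
Bags: B1 = {a, b, c, d, e}
Tree: (single bag)
A single bag containing all 5 vertices is trivially a valid decomposition of width 4. For the lower bound, the 5 vertices {a, b, c, d, e} are pairwise adjacent, and any tree decomposition puts a clique entirely inside one bag — forcing width ≥ 4. Hence tw(G) = 4 exactly.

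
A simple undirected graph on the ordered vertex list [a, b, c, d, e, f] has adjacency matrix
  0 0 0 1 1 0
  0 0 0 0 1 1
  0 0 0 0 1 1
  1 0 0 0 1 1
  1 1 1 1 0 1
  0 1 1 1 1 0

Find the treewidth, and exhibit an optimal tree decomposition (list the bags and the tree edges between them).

Treewidth 2.
Bags: B1 = {d, e, f}  B2 = {a, d, e}  B3 = {b, e, f}  B4 = {c, e, f}
Tree: B1–B2, B1–B3, B1–B4

The largest bag has 3 vertices, giving width 2; this decomposition certifies tw(G) ≤ 2. For the lower bound, the 3 vertices {a, d, e} are pairwise adjacent, and any tree decomposition puts a clique entirely inside one bag — forcing width ≥ 2. Hence tw(G) = 2 exactly.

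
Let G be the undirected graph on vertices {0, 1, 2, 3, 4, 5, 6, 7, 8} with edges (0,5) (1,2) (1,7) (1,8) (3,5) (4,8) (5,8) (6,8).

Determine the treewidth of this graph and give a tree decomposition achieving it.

Treewidth 1.
Bags: B1 = {1, 2}  B2 = {1, 7}  B3 = {1, 8}  B4 = {5, 8}  B5 = {6, 8}  B6 = {3, 5}  B7 = {0, 5}  B8 = {4, 8}
Tree: B1–B2, B2–B3, B3–B4, B3–B5, B4–B6, B6–B7, B5–B8

Each bag holds 2 vertices, so the decomposition has width 1, which upper-bounds the treewidth. Since G has at least one edge (e.g. 1–2), it is not an edgeless graph, so tw(G) ≥ 1. Hence tw(G) = 1 exactly.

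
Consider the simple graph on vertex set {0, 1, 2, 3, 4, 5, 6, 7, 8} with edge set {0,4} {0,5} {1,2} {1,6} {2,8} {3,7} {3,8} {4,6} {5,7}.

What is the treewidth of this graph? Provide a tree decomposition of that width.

Treewidth 2.
One optimal decomposition is:
Bags: B1 = {3, 5, 7}  B2 = {3, 5, 8}  B3 = {2, 5, 8}  B4 = {1, 2, 5}  B5 = {1, 5, 6}  B6 = {4, 5, 6}  B7 = {0, 4, 5}
Tree: B1–B2, B2–B3, B3–B4, B4–B5, B5–B6, B6–B7

The largest bag has 3 vertices, giving width 2; this decomposition certifies tw(G) ≤ 2. Since 5–7–3–8–2–1–6–4–0–5 is a cycle in G, G is not acyclic. Forests are exactly the graphs of treewidth ≤ 1, so tw(G) ≥ 2. The upper and lower bounds meet at 2, so that is the treewidth.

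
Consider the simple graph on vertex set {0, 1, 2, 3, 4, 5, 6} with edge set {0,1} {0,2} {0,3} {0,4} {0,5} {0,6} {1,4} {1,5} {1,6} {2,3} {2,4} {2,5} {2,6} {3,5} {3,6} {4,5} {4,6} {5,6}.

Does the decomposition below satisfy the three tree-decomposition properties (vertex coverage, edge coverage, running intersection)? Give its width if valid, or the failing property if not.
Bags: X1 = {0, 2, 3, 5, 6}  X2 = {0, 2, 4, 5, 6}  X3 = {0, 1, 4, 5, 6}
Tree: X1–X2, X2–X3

Every vertex of G appears in some bag (union = {0, 1, 2, 3, 4, 5, 6}); every edge is covered by a bag; and for each vertex v the set of bags containing v is connected in the bag tree. The decomposition is therefore valid. The largest bag has 5 vertices, so the width is 4.

Yes; width 4.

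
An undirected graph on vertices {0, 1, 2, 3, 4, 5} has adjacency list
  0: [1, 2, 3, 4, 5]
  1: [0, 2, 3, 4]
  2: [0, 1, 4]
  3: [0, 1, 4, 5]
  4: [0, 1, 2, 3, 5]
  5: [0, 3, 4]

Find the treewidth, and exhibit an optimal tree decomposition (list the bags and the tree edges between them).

Treewidth 3.
One such decomposition:
Bags: B1 = {0, 3, 4, 5}  B2 = {0, 1, 3, 4}  B3 = {0, 1, 2, 4}
Tree: B1–B2, B2–B3

The largest bag has 4 vertices, giving width 3; this decomposition certifies tw(G) ≤ 3. On the other hand G contains the 4-clique {0, 1, 2, 4}. A clique must lie in a single bag of any decomposition, so no decomposition can have width below 3. Hence tw(G) = 3 exactly.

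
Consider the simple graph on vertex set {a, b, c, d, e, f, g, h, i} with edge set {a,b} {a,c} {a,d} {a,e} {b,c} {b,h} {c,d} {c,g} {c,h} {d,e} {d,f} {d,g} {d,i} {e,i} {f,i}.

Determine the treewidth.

A width-2 tree decomposition is:
Bags: B1 = {a, c, d}  B2 = {a, d, e}  B3 = {d, e, i}  B4 = {c, d, g}  B5 = {a, b, c}  B6 = {b, c, h}  B7 = {d, f, i}
Tree: B1–B2, B2–B3, B1–B4, B1–B5, B5–B6, B3–B7
Every bag has size at most 3, so the width is 3 − 1 = 2 and tw(G) ≤ 2. On the other hand G contains the 3-clique {c, d, g}. A clique must lie in a single bag of any decomposition, so no decomposition can have width below 2. Therefore the treewidth is 2.

2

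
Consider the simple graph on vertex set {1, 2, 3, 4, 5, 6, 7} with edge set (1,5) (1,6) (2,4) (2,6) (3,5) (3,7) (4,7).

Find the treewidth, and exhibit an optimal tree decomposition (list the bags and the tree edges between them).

Treewidth 2.
One such decomposition:
Bags: B1 = {2, 4, 6}  B2 = {1, 4, 6}  B3 = {1, 4, 5}  B4 = {3, 4, 5}  B5 = {3, 4, 7}
Tree: B1–B2, B2–B3, B3–B4, B4–B5

The largest bag has 3 vertices, giving width 2; this decomposition certifies tw(G) ≤ 2. The edges 4–2–6–1–5–3–7–4 form a cycle, so G is not a tree and its treewidth is at least 2. Combining the bounds, tw(G) = 2.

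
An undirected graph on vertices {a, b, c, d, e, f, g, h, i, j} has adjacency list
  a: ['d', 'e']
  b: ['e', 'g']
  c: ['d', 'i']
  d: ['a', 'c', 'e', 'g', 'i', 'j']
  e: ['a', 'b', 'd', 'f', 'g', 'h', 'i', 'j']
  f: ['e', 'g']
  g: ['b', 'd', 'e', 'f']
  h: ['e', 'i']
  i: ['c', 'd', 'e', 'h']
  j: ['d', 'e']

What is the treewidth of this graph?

A width-2 tree decomposition is:
Bags: B1 = {d, e, j}  B2 = {d, e, i}  B3 = {d, e, g}  B4 = {c, d, i}  B5 = {a, d, e}  B6 = {e, h, i}  B7 = {e, f, g}  B8 = {b, e, g}
Tree: B1–B2, B1–B3, B2–B4, B1–B5, B2–B6, B3–B7, B3–B8
Every bag has size at most 3, so the width is 3 − 1 = 2 and tw(G) ≤ 2. For the lower bound, the 3 vertices {d, e, g} are pairwise adjacent, and any tree decomposition puts a clique entirely inside one bag — forcing width ≥ 2. The upper and lower bounds meet at 2, so that is the treewidth.

2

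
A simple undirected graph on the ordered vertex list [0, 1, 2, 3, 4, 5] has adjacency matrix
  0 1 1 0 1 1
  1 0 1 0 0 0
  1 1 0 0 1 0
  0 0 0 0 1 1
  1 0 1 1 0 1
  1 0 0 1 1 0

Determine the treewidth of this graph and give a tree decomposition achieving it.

Treewidth 2.
One such decomposition:
Bags: B1 = {0, 2, 4}  B2 = {0, 1, 2}  B3 = {0, 4, 5}  B4 = {3, 4, 5}
Tree: B1–B2, B1–B3, B3–B4

Each bag holds 3 vertices, so the decomposition has width 2, which upper-bounds the treewidth. For the lower bound, the 3 vertices {0, 1, 2} are pairwise adjacent, and any tree decomposition puts a clique entirely inside one bag — forcing width ≥ 2. Therefore the treewidth is 2.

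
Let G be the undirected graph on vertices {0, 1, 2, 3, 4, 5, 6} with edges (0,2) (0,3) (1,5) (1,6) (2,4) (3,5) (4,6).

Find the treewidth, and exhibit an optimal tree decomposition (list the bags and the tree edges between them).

The largest bag has 3 vertices, giving width 2; this decomposition certifies tw(G) ≤ 2. For the lower bound, G contains the cycle 0–3–5–1–6–4–2–0, so G is not a forest; only forests have treewidth ≤ 1, hence tw(G) ≥ 2. The upper and lower bounds meet at 2, so that is the treewidth.

Treewidth 2.
One such decomposition:
Bags: B1 = {0, 3, 5}  B2 = {0, 1, 5}  B3 = {0, 1, 6}  B4 = {0, 4, 6}  B5 = {0, 2, 4}
Tree: B1–B2, B2–B3, B3–B4, B4–B5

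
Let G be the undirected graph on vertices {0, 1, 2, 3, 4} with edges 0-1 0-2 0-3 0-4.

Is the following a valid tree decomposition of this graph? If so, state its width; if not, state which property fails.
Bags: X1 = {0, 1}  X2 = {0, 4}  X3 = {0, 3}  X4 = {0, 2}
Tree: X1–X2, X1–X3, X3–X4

Vertex coverage: the bags together contain {0, 1, 2, 3, 4}, the full vertex set. Edge coverage: each edge of G has both endpoints in at least one bag. Running intersection: for every vertex, the bags containing it form a connected subtree. All three properties hold, so this is a valid tree decomposition of width max|bag| − 1 = 1, and hence tw(G) ≤ 1.

Yes; width 1.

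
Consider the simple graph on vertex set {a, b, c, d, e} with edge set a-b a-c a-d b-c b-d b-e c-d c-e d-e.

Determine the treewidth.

A width-3 tree decomposition is:
Bags: B1 = {a, b, c, d}  B2 = {b, c, d, e}
Tree: B1–B2
Each bag holds 4 vertices, so the decomposition has width 3, which upper-bounds the treewidth. On the other hand G contains the 4-clique {b, c, d, e}. A clique must lie in a single bag of any decomposition, so no decomposition can have width below 3. Hence tw(G) = 3 exactly.

3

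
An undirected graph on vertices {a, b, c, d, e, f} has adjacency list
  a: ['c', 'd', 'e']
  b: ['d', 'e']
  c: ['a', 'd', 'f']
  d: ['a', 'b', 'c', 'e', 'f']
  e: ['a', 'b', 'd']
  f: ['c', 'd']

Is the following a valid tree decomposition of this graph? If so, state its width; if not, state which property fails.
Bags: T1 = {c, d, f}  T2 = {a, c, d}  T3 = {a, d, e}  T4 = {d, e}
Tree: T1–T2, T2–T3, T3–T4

No — vertex b appears in no bag.

A tree decomposition must satisfy three properties: every vertex lies in some bag; for every edge, both endpoints lie together in some bag; and for every vertex, the bags containing it form a connected subtree. Here vertex b appears in no bag, so the decomposition is invalid.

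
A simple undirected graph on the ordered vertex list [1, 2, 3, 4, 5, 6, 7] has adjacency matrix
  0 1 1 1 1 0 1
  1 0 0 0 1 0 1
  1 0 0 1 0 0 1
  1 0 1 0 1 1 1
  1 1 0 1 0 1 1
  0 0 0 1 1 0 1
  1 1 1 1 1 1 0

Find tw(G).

3

A width-3 tree decomposition is:
Bags: B1 = {1, 4, 5, 7}  B2 = {1, 2, 5, 7}  B3 = {4, 5, 6, 7}  B4 = {1, 3, 4, 7}
Tree: B1–B2, B1–B3, B1–B4
Every bag has size at most 4, so the width is 4 − 1 = 3 and tw(G) ≤ 3. For the lower bound, the 4 vertices {1, 2, 5, 7} are pairwise adjacent, and any tree decomposition puts a clique entirely inside one bag — forcing width ≥ 3. Therefore the treewidth is 3.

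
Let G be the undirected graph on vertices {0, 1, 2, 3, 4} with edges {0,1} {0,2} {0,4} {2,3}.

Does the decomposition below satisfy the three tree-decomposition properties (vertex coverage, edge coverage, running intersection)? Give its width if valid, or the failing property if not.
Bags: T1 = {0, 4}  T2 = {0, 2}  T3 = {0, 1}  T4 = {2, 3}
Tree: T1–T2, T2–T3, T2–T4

Checking the three conditions: (i) the bags cover all of {0, 1, 2, 3, 4}; (ii) for each edge, some bag contains both endpoints; (iii) the bags containing any fixed vertex form a subtree. All hold, so the decomposition is valid with width 2 − 1 = 1.

Yes; width 1.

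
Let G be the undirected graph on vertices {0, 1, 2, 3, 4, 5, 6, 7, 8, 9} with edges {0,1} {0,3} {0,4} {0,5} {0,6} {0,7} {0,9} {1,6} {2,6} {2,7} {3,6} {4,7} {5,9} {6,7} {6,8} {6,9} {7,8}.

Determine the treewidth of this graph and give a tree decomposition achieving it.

Every bag has size at most 3, so the width is 3 − 1 = 2 and tw(G) ≤ 2. For the lower bound, the 3 vertices {0, 4, 7} are pairwise adjacent, and any tree decomposition puts a clique entirely inside one bag — forcing width ≥ 2. Combining the bounds, tw(G) = 2.

Treewidth 2.
Bags: B1 = {0, 6, 9}  B2 = {0, 6, 7}  B3 = {6, 7, 8}  B4 = {0, 1, 6}  B5 = {0, 3, 6}  B6 = {0, 4, 7}  B7 = {2, 6, 7}  B8 = {0, 5, 9}
Tree: B1–B2, B2–B3, B1–B4, B4–B5, B2–B6, B2–B7, B1–B8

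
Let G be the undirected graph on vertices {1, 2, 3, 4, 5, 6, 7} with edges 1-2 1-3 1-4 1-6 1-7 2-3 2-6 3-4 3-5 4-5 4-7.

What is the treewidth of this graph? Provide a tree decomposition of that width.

Treewidth 2.
Bags: B1 = {1, 2, 3}  B2 = {1, 3, 4}  B3 = {1, 2, 6}  B4 = {1, 4, 7}  B5 = {3, 4, 5}
Tree: B1–B2, B1–B3, B2–B4, B2–B5

The largest bag has 3 vertices, giving width 2; this decomposition certifies tw(G) ≤ 2. On the other hand G contains the 3-clique {1, 2, 3}. A clique must lie in a single bag of any decomposition, so no decomposition can have width below 2. The upper and lower bounds meet at 2, so that is the treewidth.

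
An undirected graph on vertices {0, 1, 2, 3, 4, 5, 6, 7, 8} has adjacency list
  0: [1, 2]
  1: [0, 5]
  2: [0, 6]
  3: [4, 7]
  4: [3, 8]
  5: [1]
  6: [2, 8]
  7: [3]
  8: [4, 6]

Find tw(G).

A width-1 tree decomposition is:
Bags: B1 = {3, 7}  B2 = {3, 4}  B3 = {4, 8}  B4 = {6, 8}  B5 = {2, 6}  B6 = {0, 2}  B7 = {0, 1}  B8 = {1, 5}
Tree: B1–B2, B2–B3, B3–B4, B4–B5, B5–B6, B6–B7, B7–B8
Every bag has size at most 2, so the width is 2 − 1 = 1 and tw(G) ≤ 1. G has an edge, so its treewidth is at least 1. Hence tw(G) = 1 exactly.

1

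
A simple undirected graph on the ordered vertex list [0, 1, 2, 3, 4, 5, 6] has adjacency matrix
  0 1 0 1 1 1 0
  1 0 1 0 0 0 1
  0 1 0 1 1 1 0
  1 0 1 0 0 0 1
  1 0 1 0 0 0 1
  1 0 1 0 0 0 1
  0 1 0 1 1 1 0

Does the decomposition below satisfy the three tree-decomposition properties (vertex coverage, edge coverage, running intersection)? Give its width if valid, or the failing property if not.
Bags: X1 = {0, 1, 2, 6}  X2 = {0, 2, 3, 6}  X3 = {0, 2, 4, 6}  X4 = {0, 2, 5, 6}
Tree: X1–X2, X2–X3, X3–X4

Yes; width 3.

Every vertex of G appears in some bag (union = {0, 1, 2, 3, 4, 5, 6}); every edge is covered by a bag; and for each vertex v the set of bags containing v is connected in the bag tree. The decomposition is therefore valid. The largest bag has 4 vertices, so the width is 3.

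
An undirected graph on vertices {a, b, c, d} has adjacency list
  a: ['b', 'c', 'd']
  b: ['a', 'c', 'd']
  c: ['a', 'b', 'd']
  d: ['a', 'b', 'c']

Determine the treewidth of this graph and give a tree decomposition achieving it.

Treewidth 3.
Bags: B1 = {a, b, c, d}
Tree: (single bag)

With just one bag of size 4, the width is 4 − 1 = 3, so tw(G) ≤ 3. On the other hand G contains the 4-clique {a, b, c, d}. A clique must lie in a single bag of any decomposition, so no decomposition can have width below 3. The upper and lower bounds meet at 3, so that is the treewidth.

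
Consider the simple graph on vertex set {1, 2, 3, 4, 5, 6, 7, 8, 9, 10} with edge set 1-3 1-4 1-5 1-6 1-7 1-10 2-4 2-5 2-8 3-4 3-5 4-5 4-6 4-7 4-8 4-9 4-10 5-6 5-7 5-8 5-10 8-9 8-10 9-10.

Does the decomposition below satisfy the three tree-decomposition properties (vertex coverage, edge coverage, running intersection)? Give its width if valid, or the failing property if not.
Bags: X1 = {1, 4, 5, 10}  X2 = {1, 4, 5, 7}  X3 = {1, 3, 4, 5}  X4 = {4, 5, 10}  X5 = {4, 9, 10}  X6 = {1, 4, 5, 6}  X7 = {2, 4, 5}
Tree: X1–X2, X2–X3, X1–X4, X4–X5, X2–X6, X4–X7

No — vertex 8 appears in no bag.

A tree decomposition must satisfy three properties: every vertex lies in some bag; for every edge, both endpoints lie together in some bag; and for every vertex, the bags containing it form a connected subtree. Here vertex 8 appears in no bag, so the decomposition is invalid.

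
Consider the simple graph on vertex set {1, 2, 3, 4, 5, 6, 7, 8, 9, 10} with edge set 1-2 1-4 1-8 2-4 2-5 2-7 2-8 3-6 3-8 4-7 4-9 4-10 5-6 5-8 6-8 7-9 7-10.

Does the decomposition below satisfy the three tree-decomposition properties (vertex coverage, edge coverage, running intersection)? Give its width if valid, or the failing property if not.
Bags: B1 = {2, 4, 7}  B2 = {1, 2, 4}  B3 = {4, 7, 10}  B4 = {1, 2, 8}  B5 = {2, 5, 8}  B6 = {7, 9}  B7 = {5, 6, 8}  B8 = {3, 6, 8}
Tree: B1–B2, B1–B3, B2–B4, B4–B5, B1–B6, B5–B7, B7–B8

A tree decomposition must satisfy three properties: every vertex lies in some bag; for every edge, both endpoints lie together in some bag; and for every vertex, the bags containing it form a connected subtree. Here edge (4,9) lies in no bag, so the decomposition is invalid.

No — edge (4,9) lies in no bag.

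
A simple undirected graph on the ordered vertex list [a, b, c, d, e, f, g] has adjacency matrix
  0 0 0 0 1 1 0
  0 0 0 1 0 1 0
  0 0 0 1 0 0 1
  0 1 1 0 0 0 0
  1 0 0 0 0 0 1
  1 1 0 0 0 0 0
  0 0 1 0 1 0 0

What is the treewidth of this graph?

2

A width-2 tree decomposition is:
Bags: B1 = {c, d, g}  B2 = {d, e, g}  B3 = {a, d, e}  B4 = {a, d, f}  B5 = {b, d, f}
Tree: B1–B2, B2–B3, B3–B4, B4–B5
The largest bag has 3 vertices, giving width 2; this decomposition certifies tw(G) ≤ 2. The edges d–c–g–e–a–f–b–d form a cycle, so G is not a tree and its treewidth is at least 2. The upper and lower bounds meet at 2, so that is the treewidth.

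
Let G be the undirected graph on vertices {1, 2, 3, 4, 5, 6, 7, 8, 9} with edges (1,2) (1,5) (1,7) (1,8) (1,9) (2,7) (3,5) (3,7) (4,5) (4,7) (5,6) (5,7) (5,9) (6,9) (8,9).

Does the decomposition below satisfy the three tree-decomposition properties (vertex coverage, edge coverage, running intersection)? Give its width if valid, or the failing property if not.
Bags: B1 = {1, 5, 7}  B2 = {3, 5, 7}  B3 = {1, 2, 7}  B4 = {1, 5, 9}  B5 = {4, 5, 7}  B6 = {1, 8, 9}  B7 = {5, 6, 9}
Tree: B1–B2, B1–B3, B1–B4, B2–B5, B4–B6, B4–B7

Yes; width 2.

Every vertex of G appears in some bag (union = {1, 2, 3, 4, 5, 6, 7, 8, 9}); every edge is covered by a bag; and for each vertex v the set of bags containing v is connected in the bag tree. The decomposition is therefore valid. The largest bag has 3 vertices, so the width is 2.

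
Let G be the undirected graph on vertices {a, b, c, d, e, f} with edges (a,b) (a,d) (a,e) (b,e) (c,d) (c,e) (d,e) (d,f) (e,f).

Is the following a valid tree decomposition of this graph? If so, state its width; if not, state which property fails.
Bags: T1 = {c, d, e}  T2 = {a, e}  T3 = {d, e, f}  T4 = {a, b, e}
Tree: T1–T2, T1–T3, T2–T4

No — edge (d,a) lies in no bag.

A tree decomposition must satisfy three properties: every vertex lies in some bag; for every edge, both endpoints lie together in some bag; and for every vertex, the bags containing it form a connected subtree. Here edge (d,a) lies in no bag, so the decomposition is invalid.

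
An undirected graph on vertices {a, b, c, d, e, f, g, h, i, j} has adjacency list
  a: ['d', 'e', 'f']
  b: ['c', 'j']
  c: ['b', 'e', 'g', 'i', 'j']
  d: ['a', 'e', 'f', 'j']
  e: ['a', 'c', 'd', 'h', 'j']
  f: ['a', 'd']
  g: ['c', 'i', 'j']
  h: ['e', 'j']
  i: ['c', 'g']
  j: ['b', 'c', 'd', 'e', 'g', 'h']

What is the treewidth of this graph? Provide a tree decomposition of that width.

Treewidth 2.
Bags: B1 = {c, e, j}  B2 = {b, c, j}  B3 = {e, h, j}  B4 = {c, g, j}  B5 = {d, e, j}  B6 = {a, d, e}  B7 = {a, d, f}  B8 = {c, g, i}
Tree: B1–B2, B1–B3, B2–B4, B3–B5, B5–B6, B6–B7, B4–B8

Every bag has size at most 3, so the width is 3 − 1 = 2 and tw(G) ≤ 2. Conversely, {a, d, e} is a clique of size 3, and the vertices of any clique must share a bag in every tree decomposition; so some bag has ≥ 3 vertices and tw(G) ≥ 2. Combining the bounds, tw(G) = 2.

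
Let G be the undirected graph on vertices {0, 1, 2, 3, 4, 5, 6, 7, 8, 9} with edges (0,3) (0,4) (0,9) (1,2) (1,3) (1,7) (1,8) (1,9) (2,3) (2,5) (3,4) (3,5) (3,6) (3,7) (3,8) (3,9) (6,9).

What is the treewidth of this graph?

A width-2 tree decomposition is:
Bags: B1 = {0, 3, 9}  B2 = {1, 3, 9}  B3 = {1, 3, 8}  B4 = {1, 2, 3}  B5 = {1, 3, 7}  B6 = {3, 6, 9}  B7 = {0, 3, 4}  B8 = {2, 3, 5}
Tree: B1–B2, B2–B3, B3–B4, B4–B5, B1–B6, B1–B7, B4–B8
Each bag holds 3 vertices, so the decomposition has width 2, which upper-bounds the treewidth. For the lower bound, the 3 vertices {0, 3, 9} are pairwise adjacent, and any tree decomposition puts a clique entirely inside one bag — forcing width ≥ 2. Combining the bounds, tw(G) = 2.

2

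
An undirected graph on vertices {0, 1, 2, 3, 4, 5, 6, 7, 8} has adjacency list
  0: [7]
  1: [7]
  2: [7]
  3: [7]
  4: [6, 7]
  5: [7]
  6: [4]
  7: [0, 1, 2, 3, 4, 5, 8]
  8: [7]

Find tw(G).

1

A width-1 tree decomposition is:
Bags: B1 = {2, 7}  B2 = {1, 7}  B3 = {4, 7}  B4 = {0, 7}  B5 = {4, 6}  B6 = {5, 7}  B7 = {7, 8}  B8 = {3, 7}
Tree: B1–B2, B2–B3, B2–B4, B3–B5, B1–B6, B1–B7, B1–B8
Every bag has size at most 2, so the width is 2 − 1 = 1 and tw(G) ≤ 1. Since G has at least one edge (e.g. 7–2), it is not an edgeless graph, so tw(G) ≥ 1. Therefore the treewidth is 1.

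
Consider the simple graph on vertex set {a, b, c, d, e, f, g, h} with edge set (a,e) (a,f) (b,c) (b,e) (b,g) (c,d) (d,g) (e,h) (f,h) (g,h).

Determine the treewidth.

2

A width-2 tree decomposition is:
Bags: B1 = {c, d, g}  B2 = {b, c, g}  B3 = {b, g, h}  B4 = {b, e, h}  B5 = {e, f, h}  B6 = {a, e, f}
Tree: B1–B2, B2–B3, B3–B4, B4–B5, B5–B6
Every bag has size at most 3, so the width is 3 − 1 = 2 and tw(G) ≤ 2. Since d–c–b–g–d is a cycle in G, G is not acyclic. Forests are exactly the graphs of treewidth ≤ 1, so tw(G) ≥ 2. Hence tw(G) = 2 exactly.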